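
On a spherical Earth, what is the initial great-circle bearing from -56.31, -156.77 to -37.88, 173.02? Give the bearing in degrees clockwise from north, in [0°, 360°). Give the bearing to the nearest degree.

300°

Δλ = 173.02 − -156.77 = 329.79°; wrapped into (−180°, 180°]: -30.21°.
θ = atan2( sin Δλ · cos φ₂ , cos φ₁ · sin φ₂ − sin φ₁ · cos φ₂ · cos Δλ )
  = atan2(-0.39715, 0.22695) = -60.254° → normalised to [0°, 360°): 299.746°.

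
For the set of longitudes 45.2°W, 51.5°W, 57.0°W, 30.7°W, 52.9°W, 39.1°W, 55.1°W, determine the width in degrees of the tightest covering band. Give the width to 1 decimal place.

26.3°

Sort the longitudes: -57.0°, -55.1°, -52.9°, -51.5°, -45.2°, -39.1°, -30.7°.
Eastward gaps between consecutive values (wrapping around): 1.9°, 2.2°, 1.4°, 6.3°, 6.1°, 8.4°, 333.7°.
Largest gap = 333.7° ⇒ minimal covering band is its complement: 360° − 333.7° = 26.3°.
Band runs from -57.0° eastward to -30.7°.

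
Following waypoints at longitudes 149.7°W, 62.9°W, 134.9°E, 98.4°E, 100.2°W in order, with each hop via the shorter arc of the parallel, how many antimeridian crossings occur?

Leg 1: -149.7° → -62.9°, shortest Δλ = 86.8° (east) — does not cross 180°.
Leg 2: -62.9° → +134.9°, shortest Δλ = -162.2° (west) — crosses 180°.
Leg 3: +134.9° → +98.4°, shortest Δλ = -36.5° (west) — does not cross 180°.
Leg 4: +98.4° → -100.2°, shortest Δλ = 161.4° (east) — crosses 180°.
Total crossings: 2.

2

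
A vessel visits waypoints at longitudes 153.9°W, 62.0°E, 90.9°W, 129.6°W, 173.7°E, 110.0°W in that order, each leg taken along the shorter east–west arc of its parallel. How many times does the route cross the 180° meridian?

3

Leg 1: -153.9° → +62.0°, shortest Δλ = -144.1° (west) — crosses 180°.
Leg 2: +62.0° → -90.9°, shortest Δλ = -152.9° (west) — does not cross 180°.
Leg 3: -90.9° → -129.6°, shortest Δλ = -38.7° (west) — does not cross 180°.
Leg 4: -129.6° → +173.7°, shortest Δλ = -56.7° (west) — crosses 180°.
Leg 5: +173.7° → -110.0°, shortest Δλ = 76.3° (east) — crosses 180°.
Total crossings: 3.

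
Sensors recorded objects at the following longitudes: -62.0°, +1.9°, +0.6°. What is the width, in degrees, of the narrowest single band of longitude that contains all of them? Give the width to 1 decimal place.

Sort the longitudes: -62.0°, +0.6°, +1.9°.
Eastward gaps between consecutive values (wrapping around): 62.6°, 1.3°, 296.1°.
Largest gap = 296.1° ⇒ minimal covering band is its complement: 360° − 296.1° = 63.9°.
Band runs from -62.0° eastward to +1.9°.

63.9°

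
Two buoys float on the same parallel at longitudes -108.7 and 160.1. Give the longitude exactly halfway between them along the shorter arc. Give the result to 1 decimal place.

Signed shortest Δλ from -108.7° to +160.1° is -91.2°.
Midpoint longitude = -108.7° + (-91.2°)/2 = -108.7° − 45.6° = -154.3°.
(The naïve average (-108.7 + +160.1)/2 = 25.7° is on the wrong side of the globe.)

-154.3°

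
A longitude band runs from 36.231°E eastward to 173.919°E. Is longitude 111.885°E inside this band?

Band width going east from +36.231° to +173.919°: ((173.919 − 36.231) mod 360) = 137.688°.
Offset of +111.885° east of the west edge: ((111.885 − 36.231) mod 360) = 75.654°.
75.654° ≤ 137.688° ⇒ inside.

Yes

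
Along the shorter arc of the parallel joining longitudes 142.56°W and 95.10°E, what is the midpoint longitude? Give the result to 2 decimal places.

Signed shortest Δλ from -142.56° to +95.10° is -122.34°.
Midpoint longitude = -142.56° + (-122.34°)/2 = -142.56° − 61.17° = -203.73°.
Normalise into (−180°, 180°]: +156.27°.
(The naïve average (-142.56 + +95.10)/2 = -23.73° is on the wrong side of the globe.)

156.27°E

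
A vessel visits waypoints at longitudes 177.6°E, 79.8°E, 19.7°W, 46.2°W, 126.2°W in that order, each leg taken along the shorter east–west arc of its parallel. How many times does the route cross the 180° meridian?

Leg 1: +177.6° → +79.8°, shortest Δλ = -97.8° (west) — does not cross 180°.
Leg 2: +79.8° → -19.7°, shortest Δλ = -99.5° (west) — does not cross 180°.
Leg 3: -19.7° → -46.2°, shortest Δλ = -26.5° (west) — does not cross 180°.
Leg 4: -46.2° → -126.2°, shortest Δλ = -80.0° (west) — does not cross 180°.
Total crossings: 0.

0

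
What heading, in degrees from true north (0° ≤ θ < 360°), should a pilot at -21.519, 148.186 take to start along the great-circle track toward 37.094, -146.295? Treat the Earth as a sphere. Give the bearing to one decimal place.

Δλ = -146.295 − 148.186 = -294.481°; wrapped into (−180°, 180°]: 65.519°.
θ = atan2( sin Δλ · cos φ₂ , cos φ₁ · sin φ₂ − sin φ₁ · cos φ₂ · cos Δλ )
  = atan2(0.72594, 0.68233) = 46.774° → normalised to [0°, 360°): 46.774°.

46.8°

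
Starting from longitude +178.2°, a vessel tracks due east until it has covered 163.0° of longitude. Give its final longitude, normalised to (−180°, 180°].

-18.8°

Start at +178.2°; shift +163.0° → +341.2°.
+341.2° lies outside (−180°, 180°]; subtract 360° → -18.8°.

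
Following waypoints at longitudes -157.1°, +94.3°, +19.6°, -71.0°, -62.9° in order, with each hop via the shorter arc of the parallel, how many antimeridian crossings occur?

Leg 1: -157.1° → +94.3°, shortest Δλ = -108.6° (west) — crosses 180°.
Leg 2: +94.3° → +19.6°, shortest Δλ = -74.7° (west) — does not cross 180°.
Leg 3: +19.6° → -71.0°, shortest Δλ = -90.6° (west) — does not cross 180°.
Leg 4: -71.0° → -62.9°, shortest Δλ = 8.1° (east) — does not cross 180°.
Total crossings: 1.

1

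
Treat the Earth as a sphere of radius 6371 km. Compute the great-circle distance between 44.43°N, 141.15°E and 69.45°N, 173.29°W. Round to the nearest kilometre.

Δλ = -173.29 − 141.15 = -314.44°; wrapped into (−180°, 180°]: 45.56°.
Δφ = 69.45 − 44.43 = 25.02°.
a = sin²(Δφ/2) + cos φ₁ · cos φ₂ · sin²(Δλ/2) = 0.084500.
c = 2·atan2(√a, √(1−a)) = 0.58989 rad → d = 6371·c ≈ 3758.21 km.

3758 km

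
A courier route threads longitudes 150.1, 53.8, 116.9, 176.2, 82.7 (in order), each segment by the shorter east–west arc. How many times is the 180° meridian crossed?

Leg 1: +150.1° → +53.8°, shortest Δλ = -96.3° (west) — does not cross 180°.
Leg 2: +53.8° → +116.9°, shortest Δλ = 63.1° (east) — does not cross 180°.
Leg 3: +116.9° → +176.2°, shortest Δλ = 59.3° (east) — does not cross 180°.
Leg 4: +176.2° → +82.7°, shortest Δλ = -93.5° (west) — does not cross 180°.
Total crossings: 0.

0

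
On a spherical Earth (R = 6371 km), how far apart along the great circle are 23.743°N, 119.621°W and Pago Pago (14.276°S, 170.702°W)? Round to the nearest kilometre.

Δλ = -170.702 − -119.621 = -51.081°.
Δφ = -14.276 − 23.743 = -38.019°.
a = sin²(Δφ/2) + cos φ₁ · cos φ₂ · sin²(Δλ/2) = 0.270998.
c = 2·atan2(√a, √(1−a)) = 1.09505 rad → d = 6371·c ≈ 6976.55 km.

6977 km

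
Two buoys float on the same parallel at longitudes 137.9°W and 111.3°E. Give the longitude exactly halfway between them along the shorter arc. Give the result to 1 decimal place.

Signed shortest Δλ from -137.9° to +111.3° is -110.8°.
Midpoint longitude = -137.9° + (-110.8°)/2 = -137.9° − 55.4° = -193.3°.
Normalise into (−180°, 180°]: +166.7°.
(The naïve average (-137.9 + +111.3)/2 = -13.3° is on the wrong side of the globe.)

166.7°E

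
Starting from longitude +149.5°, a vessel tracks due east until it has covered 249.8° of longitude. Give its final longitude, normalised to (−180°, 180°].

Start at +149.5°; shift +249.8° → +399.3°.
+399.3° lies outside (−180°, 180°]; subtract 360° → +39.3°.

+39.3°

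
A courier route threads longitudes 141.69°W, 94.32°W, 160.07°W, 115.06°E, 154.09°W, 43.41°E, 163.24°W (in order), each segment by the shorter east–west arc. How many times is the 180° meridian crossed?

4

Leg 1: -141.69° → -94.32°, shortest Δλ = 47.37° (east) — does not cross 180°.
Leg 2: -94.32° → -160.07°, shortest Δλ = -65.75° (west) — does not cross 180°.
Leg 3: -160.07° → +115.06°, shortest Δλ = -84.87° (west) — crosses 180°.
Leg 4: +115.06° → -154.09°, shortest Δλ = 90.85° (east) — crosses 180°.
Leg 5: -154.09° → +43.41°, shortest Δλ = -162.5° (west) — crosses 180°.
Leg 6: +43.41° → -163.24°, shortest Δλ = 153.35° (east) — crosses 180°.
Total crossings: 4.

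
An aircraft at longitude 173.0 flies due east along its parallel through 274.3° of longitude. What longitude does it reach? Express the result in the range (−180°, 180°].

+87.3°

Start at +173.0°; shift +274.3° → +447.3°.
+447.3° lies outside (−180°, 180°]; subtract 360° → +87.3°.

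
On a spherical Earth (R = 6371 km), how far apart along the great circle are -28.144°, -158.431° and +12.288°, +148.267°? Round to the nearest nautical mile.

3933 nmi

Δλ = 148.267 − -158.431 = 306.698°; wrapped into (−180°, 180°]: -53.302°.
Δφ = 12.288 − -28.144 = 40.432°.
a = sin²(Δφ/2) + cos φ₁ · cos φ₂ · sin²(Δλ/2) = 0.292760.
c = 2·atan2(√a, √(1−a)) = 1.14342 rad → d = 6371·c ≈ 7284.76 km ≈ 3933.45 nmi.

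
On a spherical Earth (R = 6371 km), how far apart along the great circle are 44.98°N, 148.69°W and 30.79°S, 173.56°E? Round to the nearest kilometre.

9250 km

Δλ = 173.56 − -148.69 = 322.25°; wrapped into (−180°, 180°]: -37.75°.
Δφ = -30.79 − 44.98 = -75.77°.
a = sin²(Δφ/2) + cos φ₁ · cos φ₂ · sin²(Δλ/2) = 0.440686.
c = 2·atan2(√a, √(1−a)) = 1.45189 rad → d = 6371·c ≈ 9249.99 km.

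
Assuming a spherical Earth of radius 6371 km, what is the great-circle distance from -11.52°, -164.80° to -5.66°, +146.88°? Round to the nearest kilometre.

Δλ = 146.88 − -164.80 = 311.68°; wrapped into (−180°, 180°]: -48.32°.
Δφ = -5.66 − -11.52 = 5.86°.
a = sin²(Δφ/2) + cos φ₁ · cos φ₂ · sin²(Δλ/2) = 0.165953.
c = 2·atan2(√a, √(1−a)) = 0.83915 rad → d = 6371·c ≈ 5346.24 km.

5346 km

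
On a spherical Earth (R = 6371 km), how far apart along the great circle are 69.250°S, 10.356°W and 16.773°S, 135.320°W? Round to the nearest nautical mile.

5144 nmi

Δλ = -135.320 − -10.356 = -124.964°.
Δφ = -16.773 − -69.250 = 52.477°.
a = sin²(Δφ/2) + cos φ₁ · cos φ₂ · sin²(Δλ/2) = 0.462265.
c = 2·atan2(√a, √(1−a)) = 1.49526 rad → d = 6371·c ≈ 9526.27 km ≈ 5143.78 nmi.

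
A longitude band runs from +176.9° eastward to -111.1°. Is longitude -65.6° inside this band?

No

Band width going east from +176.9° to -111.1°: ((-111.1 − 176.9) mod 360) = 72.0°.
Offset of -65.6° east of the west edge: ((-65.6 − 176.9) mod 360) = 117.5°.
117.5° > 72.0° ⇒ outside.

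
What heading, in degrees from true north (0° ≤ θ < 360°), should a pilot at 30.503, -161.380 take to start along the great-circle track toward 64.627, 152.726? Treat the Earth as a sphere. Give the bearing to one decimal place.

Δλ = 152.726 − -161.380 = 314.106°; wrapped into (−180°, 180°]: -45.894°.
θ = atan2( sin Δλ · cos φ₂ , cos φ₁ · sin φ₂ − sin φ₁ · cos φ₂ · cos Δλ )
  = atan2(-0.30769, 0.62711) = -26.135° → normalised to [0°, 360°): 333.865°.

333.9°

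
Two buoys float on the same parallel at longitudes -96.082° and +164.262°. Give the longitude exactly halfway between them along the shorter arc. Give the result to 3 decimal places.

-145.910°

Signed shortest Δλ from -96.082° to +164.262° is -99.656°.
Midpoint longitude = -96.082° + (-99.656°)/2 = -96.082° − 49.828° = -145.910°.
(The naïve average (-96.082 + +164.262)/2 = 34.09° is on the wrong side of the globe.)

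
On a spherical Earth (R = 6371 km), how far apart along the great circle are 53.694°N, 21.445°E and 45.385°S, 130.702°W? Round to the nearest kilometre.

17822 km

Δλ = -130.702 − 21.445 = -152.147°.
Δφ = -45.385 − 53.694 = -99.079°.
a = sin²(Δφ/2) + cos φ₁ · cos φ₂ · sin²(Δλ/2) = 0.970663.
c = 2·atan2(√a, √(1−a)) = 2.79733 rad → d = 6371·c ≈ 17821.82 km.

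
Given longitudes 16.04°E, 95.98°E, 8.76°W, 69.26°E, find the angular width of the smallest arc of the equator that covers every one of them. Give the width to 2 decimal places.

104.74°

Sort the longitudes: -8.76°, +16.04°, +69.26°, +95.98°.
Eastward gaps between consecutive values (wrapping around): 24.80°, 53.22°, 26.72°, 255.26°.
Largest gap = 255.26° ⇒ minimal covering band is its complement: 360° − 255.26° = 104.74°.
Band runs from -8.76° eastward to +95.98°.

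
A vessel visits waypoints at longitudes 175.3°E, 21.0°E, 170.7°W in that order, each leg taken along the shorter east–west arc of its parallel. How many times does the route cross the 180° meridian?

1

Leg 1: +175.3° → +21.0°, shortest Δλ = -154.3° (west) — does not cross 180°.
Leg 2: +21.0° → -170.7°, shortest Δλ = 168.3° (east) — crosses 180°.
Total crossings: 1.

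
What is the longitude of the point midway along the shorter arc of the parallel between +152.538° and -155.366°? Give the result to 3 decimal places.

Signed shortest Δλ from +152.538° to -155.366° is +52.096°.
Midpoint longitude = +152.538° + (+52.096°)/2 = +152.538° + 26.048° = +178.586°.
(The naïve average (+152.538 + -155.366)/2 = -1.414° is on the wrong side of the globe.)

+178.586°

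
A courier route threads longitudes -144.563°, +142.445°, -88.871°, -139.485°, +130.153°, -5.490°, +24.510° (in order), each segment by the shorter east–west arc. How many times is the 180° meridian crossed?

Leg 1: -144.563° → +142.445°, shortest Δλ = -72.992° (west) — crosses 180°.
Leg 2: +142.445° → -88.871°, shortest Δλ = 128.684° (east) — crosses 180°.
Leg 3: -88.871° → -139.485°, shortest Δλ = -50.614° (west) — does not cross 180°.
Leg 4: -139.485° → +130.153°, shortest Δλ = -90.362° (west) — crosses 180°.
Leg 5: +130.153° → -5.490°, shortest Δλ = -135.643° (west) — does not cross 180°.
Leg 6: -5.490° → +24.510°, shortest Δλ = 30.0° (east) — does not cross 180°.
Total crossings: 3.

3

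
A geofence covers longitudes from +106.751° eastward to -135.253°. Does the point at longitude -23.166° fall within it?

No

Band width going east from +106.751° to -135.253°: ((-135.253 − 106.751) mod 360) = 117.996°.
Offset of -23.166° east of the west edge: ((-23.166 − 106.751) mod 360) = 230.083°.
230.083° > 117.996° ⇒ outside.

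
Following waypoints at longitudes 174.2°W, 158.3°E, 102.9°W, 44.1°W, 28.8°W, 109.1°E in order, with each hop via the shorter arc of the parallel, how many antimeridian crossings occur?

Leg 1: -174.2° → +158.3°, shortest Δλ = -27.5° (west) — crosses 180°.
Leg 2: +158.3° → -102.9°, shortest Δλ = 98.8° (east) — crosses 180°.
Leg 3: -102.9° → -44.1°, shortest Δλ = 58.8° (east) — does not cross 180°.
Leg 4: -44.1° → -28.8°, shortest Δλ = 15.3° (east) — does not cross 180°.
Leg 5: -28.8° → +109.1°, shortest Δλ = 137.9° (east) — does not cross 180°.
Total crossings: 2.

2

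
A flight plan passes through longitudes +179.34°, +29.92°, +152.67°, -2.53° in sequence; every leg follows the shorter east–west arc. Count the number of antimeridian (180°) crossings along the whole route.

Leg 1: +179.34° → +29.92°, shortest Δλ = -149.42° (west) — does not cross 180°.
Leg 2: +29.92° → +152.67°, shortest Δλ = 122.75° (east) — does not cross 180°.
Leg 3: +152.67° → -2.53°, shortest Δλ = -155.2° (west) — does not cross 180°.
Total crossings: 0.

0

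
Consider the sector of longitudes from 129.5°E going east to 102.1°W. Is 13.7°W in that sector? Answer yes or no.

No

Band width going east from +129.5° to -102.1°: ((-102.1 − 129.5) mod 360) = 128.4°.
Offset of -13.7° east of the west edge: ((-13.7 − 129.5) mod 360) = 216.8°.
216.8° > 128.4° ⇒ outside.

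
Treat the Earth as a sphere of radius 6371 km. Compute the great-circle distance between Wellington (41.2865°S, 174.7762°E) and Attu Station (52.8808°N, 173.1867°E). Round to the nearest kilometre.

Δλ = 173.1867 − 174.7762 = -1.5895°.
Δφ = 52.8808 − -41.2865 = 94.1673°.
a = sin²(Δφ/2) + cos φ₁ · cos φ₂ · sin²(Δλ/2) = 0.536422.
c = 2·atan2(√a, √(1−a)) = 1.64370 rad → d = 6371·c ≈ 10472.04 km.

10472 km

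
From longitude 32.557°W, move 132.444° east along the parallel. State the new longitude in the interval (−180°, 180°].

99.887°E

Start at -32.557°; shift +132.444° → +99.887°.
+99.887° already lies in (−180°, 180°].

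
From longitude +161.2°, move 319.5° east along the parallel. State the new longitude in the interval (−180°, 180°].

+120.7°

Start at +161.2°; shift +319.5° → +480.7°.
+480.7° lies outside (−180°, 180°]; subtract 360° → +120.7°.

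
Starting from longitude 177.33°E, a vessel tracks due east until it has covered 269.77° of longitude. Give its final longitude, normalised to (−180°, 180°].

87.10°E

Start at +177.33°; shift +269.77° → +447.10°.
+447.10° lies outside (−180°, 180°]; subtract 360° → +87.10°.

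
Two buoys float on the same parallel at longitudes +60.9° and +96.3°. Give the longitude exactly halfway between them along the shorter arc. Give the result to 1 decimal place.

Signed shortest Δλ from +60.9° to +96.3° is +35.4°.
Midpoint longitude = +60.9° + (+35.4°)/2 = +60.9° + 17.7° = +78.6°.

+78.6°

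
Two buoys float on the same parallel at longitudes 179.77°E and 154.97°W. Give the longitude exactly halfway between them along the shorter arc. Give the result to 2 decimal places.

Signed shortest Δλ from +179.77° to -154.97° is +25.26°.
Midpoint longitude = +179.77° + (+25.26°)/2 = +179.77° + 12.63° = +192.40°.
Normalise into (−180°, 180°]: -167.60°.
(The naïve average (+179.77 + -154.97)/2 = 12.4° is on the wrong side of the globe.)

167.60°W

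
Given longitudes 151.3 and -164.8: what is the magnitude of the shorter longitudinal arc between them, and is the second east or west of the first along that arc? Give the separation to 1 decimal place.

Raw difference: -164.8 − 151.3 = -316.1°.
Normalise into (−180°, 180°]: -316.1° + 360° = 43.9°.
Positive ⇒ the second point lies to the east; separation 43.9°.

43.9° east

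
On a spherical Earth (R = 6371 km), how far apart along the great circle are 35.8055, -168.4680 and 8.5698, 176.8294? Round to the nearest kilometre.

3376 km

Δλ = 176.8294 − -168.4680 = 345.2974°; wrapped into (−180°, 180°]: -14.7026°.
Δφ = 8.5698 − 35.8055 = -27.2357°.
a = sin²(Δφ/2) + cos φ₁ · cos φ₂ · sin²(Δλ/2) = 0.068564.
c = 2·atan2(√a, √(1−a)) = 0.52987 rad → d = 6371·c ≈ 3375.81 km.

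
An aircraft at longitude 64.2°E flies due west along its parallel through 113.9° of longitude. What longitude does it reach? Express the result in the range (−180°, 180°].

49.7°W

Start at +64.2°; shift −113.9° → -49.7°.
-49.7° already lies in (−180°, 180°].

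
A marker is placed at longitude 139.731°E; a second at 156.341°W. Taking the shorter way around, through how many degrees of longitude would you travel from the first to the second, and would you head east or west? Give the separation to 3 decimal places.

Raw difference: -156.341 − 139.731 = -296.072°.
Normalise into (−180°, 180°]: -296.072° + 360° = 63.928°.
Positive ⇒ the second point lies to the east; separation 63.928°.

63.928° east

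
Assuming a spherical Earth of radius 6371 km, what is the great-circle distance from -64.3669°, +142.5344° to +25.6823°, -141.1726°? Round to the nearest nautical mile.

Δλ = -141.1726 − 142.5344 = -283.7070°; wrapped into (−180°, 180°]: 76.2930°.
Δφ = 25.6823 − -64.3669 = 90.0492°.
a = sin²(Δφ/2) + cos φ₁ · cos φ₂ · sin²(Δλ/2) = 0.649173.
c = 2·atan2(√a, √(1−a)) = 1.87376 rad → d = 6371·c ≈ 11937.70 km ≈ 6445.84 nmi.

6446 nmi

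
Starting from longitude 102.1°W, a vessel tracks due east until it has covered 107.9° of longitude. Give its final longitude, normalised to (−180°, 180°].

5.8°E

Start at -102.1°; shift +107.9° → +5.8°.
+5.8° already lies in (−180°, 180°].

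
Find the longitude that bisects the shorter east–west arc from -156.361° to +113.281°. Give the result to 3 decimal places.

Signed shortest Δλ from -156.361° to +113.281° is -90.358°.
Midpoint longitude = -156.361° + (-90.358°)/2 = -156.361° − 45.179° = -201.540°.
Normalise into (−180°, 180°]: +158.460°.
(The naïve average (-156.361 + +113.281)/2 = -21.54° is on the wrong side of the globe.)

+158.460°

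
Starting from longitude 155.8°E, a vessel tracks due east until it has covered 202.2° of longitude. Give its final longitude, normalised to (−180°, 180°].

2.0°W

Start at +155.8°; shift +202.2° → +358.0°.
+358.0° lies outside (−180°, 180°]; subtract 360° → -2.0°.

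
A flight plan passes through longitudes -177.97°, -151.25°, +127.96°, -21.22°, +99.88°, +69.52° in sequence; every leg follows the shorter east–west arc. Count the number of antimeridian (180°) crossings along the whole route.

1

Leg 1: -177.97° → -151.25°, shortest Δλ = 26.72° (east) — does not cross 180°.
Leg 2: -151.25° → +127.96°, shortest Δλ = -80.79° (west) — crosses 180°.
Leg 3: +127.96° → -21.22°, shortest Δλ = -149.18° (west) — does not cross 180°.
Leg 4: -21.22° → +99.88°, shortest Δλ = 121.1° (east) — does not cross 180°.
Leg 5: +99.88° → +69.52°, shortest Δλ = -30.36° (west) — does not cross 180°.
Total crossings: 1.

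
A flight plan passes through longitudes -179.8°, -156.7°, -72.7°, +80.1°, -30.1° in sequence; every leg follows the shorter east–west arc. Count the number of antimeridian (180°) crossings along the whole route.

Leg 1: -179.8° → -156.7°, shortest Δλ = 23.1° (east) — does not cross 180°.
Leg 2: -156.7° → -72.7°, shortest Δλ = 84.0° (east) — does not cross 180°.
Leg 3: -72.7° → +80.1°, shortest Δλ = 152.8° (east) — does not cross 180°.
Leg 4: +80.1° → -30.1°, shortest Δλ = -110.2° (west) — does not cross 180°.
Total crossings: 0.

0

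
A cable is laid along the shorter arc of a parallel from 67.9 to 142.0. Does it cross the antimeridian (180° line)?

Signed shortest Δλ = ((142.0 − 67.9 + 180) mod 360) − 180 = 74.1°.
Going east by 74.1° from +67.9° reaches +142.0° without touching 180°.

No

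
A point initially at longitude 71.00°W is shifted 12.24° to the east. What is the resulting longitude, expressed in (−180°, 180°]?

58.76°W

Start at -71.00°; shift +12.24° → -58.76°.
-58.76° already lies in (−180°, 180°].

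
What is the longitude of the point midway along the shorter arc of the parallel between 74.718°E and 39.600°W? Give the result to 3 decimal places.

Signed shortest Δλ from +74.718° to -39.600° is -114.318°.
Midpoint longitude = +74.718° + (-114.318°)/2 = +74.718° − 57.159° = +17.559°.

17.559°E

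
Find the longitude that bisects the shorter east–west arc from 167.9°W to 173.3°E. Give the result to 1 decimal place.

177.3°W

Signed shortest Δλ from -167.9° to +173.3° is -18.8°.
Midpoint longitude = -167.9° + (-18.8°)/2 = -167.9° − 9.4° = -177.3°.
(The naïve average (-167.9 + +173.3)/2 = 2.7° is on the wrong side of the globe.)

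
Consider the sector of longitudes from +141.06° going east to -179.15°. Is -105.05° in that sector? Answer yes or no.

No

Band width going east from +141.06° to -179.15°: ((-179.15 − 141.06) mod 360) = 39.79°.
Offset of -105.05° east of the west edge: ((-105.05 − 141.06) mod 360) = 113.89°.
113.89° > 39.79° ⇒ outside.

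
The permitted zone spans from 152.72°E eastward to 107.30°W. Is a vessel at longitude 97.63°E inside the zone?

No

Band width going east from +152.72° to -107.30°: ((-107.30 − 152.72) mod 360) = 99.98°.
Offset of +97.63° east of the west edge: ((97.63 − 152.72) mod 360) = 304.91°.
304.91° > 99.98° ⇒ outside.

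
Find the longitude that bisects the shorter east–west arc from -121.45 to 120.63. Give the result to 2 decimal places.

Signed shortest Δλ from -121.45° to +120.63° is -117.92°.
Midpoint longitude = -121.45° + (-117.92°)/2 = -121.45° − 58.96° = -180.41°.
Normalise into (−180°, 180°]: +179.59°.
(The naïve average (-121.45 + +120.63)/2 = -0.41° is on the wrong side of the globe.)

+179.59°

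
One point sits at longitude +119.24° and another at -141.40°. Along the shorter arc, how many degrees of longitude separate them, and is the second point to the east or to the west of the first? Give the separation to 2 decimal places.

Raw difference: -141.40 − 119.24 = -260.64°.
Normalise into (−180°, 180°]: -260.64° + 360° = 99.36°.
Positive ⇒ the second point lies to the east; separation 99.36°.

99.36° east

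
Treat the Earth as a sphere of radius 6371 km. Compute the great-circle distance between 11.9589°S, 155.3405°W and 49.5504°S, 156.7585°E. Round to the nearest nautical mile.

3262 nmi

Δλ = 156.7585 − -155.3405 = 312.0990°; wrapped into (−180°, 180°]: -47.9010°.
Δφ = -49.5504 − -11.9589 = -37.5915°.
a = sin²(Δφ/2) + cos φ₁ · cos φ₂ · sin²(Δλ/2) = 0.208404.
c = 2·atan2(√a, √(1−a)) = 0.94814 rad → d = 6371·c ≈ 6040.62 km ≈ 3261.67 nmi.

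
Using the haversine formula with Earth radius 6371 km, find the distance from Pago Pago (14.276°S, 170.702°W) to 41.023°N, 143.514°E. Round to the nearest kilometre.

7743 km

Δλ = 143.514 − -170.702 = 314.216°; wrapped into (−180°, 180°]: -45.784°.
Δφ = 41.023 − -14.276 = 55.299°.
a = sin²(Δφ/2) + cos φ₁ · cos φ₂ · sin²(Δλ/2) = 0.325988.
c = 2·atan2(√a, √(1−a)) = 1.21533 rad → d = 6371·c ≈ 7742.90 km.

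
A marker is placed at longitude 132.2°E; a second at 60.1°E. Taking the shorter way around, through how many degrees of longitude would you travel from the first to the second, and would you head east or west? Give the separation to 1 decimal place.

Raw difference: 60.1 − 132.2 = -72.1°.
Normalise into (−180°, 180°]: -72.1° stays -72.1°.
Negative ⇒ the second point lies to the west; separation 72.1°.

72.1° west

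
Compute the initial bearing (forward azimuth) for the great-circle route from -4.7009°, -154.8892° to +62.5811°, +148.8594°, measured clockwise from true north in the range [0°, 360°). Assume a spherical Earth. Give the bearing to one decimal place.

337.1°

Δλ = 148.8594 − -154.8892 = 303.7486°; wrapped into (−180°, 180°]: -56.2514°.
θ = atan2( sin Δλ · cos φ₂ , cos φ₁ · sin φ₂ − sin φ₁ · cos φ₂ · cos Δλ )
  = atan2(-0.38289, 0.90564) = -22.918° → normalised to [0°, 360°): 337.082°.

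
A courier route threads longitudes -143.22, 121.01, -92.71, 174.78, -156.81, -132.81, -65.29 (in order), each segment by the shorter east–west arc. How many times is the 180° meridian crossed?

Leg 1: -143.22° → +121.01°, shortest Δλ = -95.77° (west) — crosses 180°.
Leg 2: +121.01° → -92.71°, shortest Δλ = 146.28° (east) — crosses 180°.
Leg 3: -92.71° → +174.78°, shortest Δλ = -92.51° (west) — crosses 180°.
Leg 4: +174.78° → -156.81°, shortest Δλ = 28.41° (east) — crosses 180°.
Leg 5: -156.81° → -132.81°, shortest Δλ = 24.0° (east) — does not cross 180°.
Leg 6: -132.81° → -65.29°, shortest Δλ = 67.52° (east) — does not cross 180°.
Total crossings: 4.

4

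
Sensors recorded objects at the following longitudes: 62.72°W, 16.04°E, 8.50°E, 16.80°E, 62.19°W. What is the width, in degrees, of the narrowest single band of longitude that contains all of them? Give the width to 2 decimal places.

Sort the longitudes: -62.72°, -62.19°, +8.50°, +16.04°, +16.80°.
Eastward gaps between consecutive values (wrapping around): 0.53°, 70.69°, 7.54°, 0.76°, 280.48°.
Largest gap = 280.48° ⇒ minimal covering band is its complement: 360° − 280.48° = 79.52°.
Band runs from -62.72° eastward to +16.80°.

79.52°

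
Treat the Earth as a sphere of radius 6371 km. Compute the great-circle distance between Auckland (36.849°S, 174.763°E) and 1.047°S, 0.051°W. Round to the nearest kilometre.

Δλ = -0.051 − 174.763 = -174.814°.
Δφ = -1.047 − -36.849 = 35.802°.
a = sin²(Δφ/2) + cos φ₁ · cos φ₂ · sin²(Δλ/2) = 0.892926.
c = 2·atan2(√a, √(1−a)) = 2.47487 rad → d = 6371·c ≈ 15767.39 km.

15767 km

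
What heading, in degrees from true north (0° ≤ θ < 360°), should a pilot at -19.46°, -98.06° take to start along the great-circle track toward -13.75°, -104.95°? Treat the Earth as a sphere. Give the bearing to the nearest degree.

310°

Δλ = -104.95 − -98.06 = -6.89°.
θ = atan2( sin Δλ · cos φ₂ , cos φ₁ · sin φ₂ − sin φ₁ · cos φ₂ · cos Δλ )
  = atan2(-0.11653, 0.09716) = -50.179° → normalised to [0°, 360°): 309.821°.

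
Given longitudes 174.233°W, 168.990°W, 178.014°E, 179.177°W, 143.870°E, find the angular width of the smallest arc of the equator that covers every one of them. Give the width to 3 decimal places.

Sort the longitudes: -179.177°, -174.233°, -168.990°, +143.870°, +178.014°.
Eastward gaps between consecutive values (wrapping around): 4.944°, 5.243°, 312.860°, 34.144°, 2.809°.
Largest gap = 312.860° ⇒ minimal covering band is its complement: 360° − 312.860° = 47.140°.
Band runs from +143.870° eastward to -168.990°, crossing the antimeridian.

47.140°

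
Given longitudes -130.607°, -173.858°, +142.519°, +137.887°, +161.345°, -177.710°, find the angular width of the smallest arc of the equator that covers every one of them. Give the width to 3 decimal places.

91.506°

Sort the longitudes: -177.710°, -173.858°, -130.607°, +137.887°, +142.519°, +161.345°.
Eastward gaps between consecutive values (wrapping around): 3.852°, 43.251°, 268.494°, 4.632°, 18.826°, 20.945°.
Largest gap = 268.494° ⇒ minimal covering band is its complement: 360° − 268.494° = 91.506°.
Band runs from +137.887° eastward to -130.607°, crossing the antimeridian.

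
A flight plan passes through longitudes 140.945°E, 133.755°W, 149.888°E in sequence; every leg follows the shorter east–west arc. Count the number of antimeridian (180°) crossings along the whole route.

Leg 1: +140.945° → -133.755°, shortest Δλ = 85.3° (east) — crosses 180°.
Leg 2: -133.755° → +149.888°, shortest Δλ = -76.357° (west) — crosses 180°.
Total crossings: 2.

2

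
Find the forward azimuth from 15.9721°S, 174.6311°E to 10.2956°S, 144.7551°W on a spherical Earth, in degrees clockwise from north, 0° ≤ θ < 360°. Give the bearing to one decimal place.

Δλ = -144.7551 − 174.6311 = -319.3862°; wrapped into (−180°, 180°]: 40.6138°.
θ = atan2( sin Δλ · cos φ₂ , cos φ₁ · sin φ₂ − sin φ₁ · cos φ₂ · cos Δλ )
  = atan2(0.64048, 0.03369) = 86.989° → normalised to [0°, 360°): 86.989°.

87.0°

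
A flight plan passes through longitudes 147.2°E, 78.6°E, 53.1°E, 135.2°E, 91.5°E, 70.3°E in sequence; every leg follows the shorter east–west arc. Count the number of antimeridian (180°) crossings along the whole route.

Leg 1: +147.2° → +78.6°, shortest Δλ = -68.6° (west) — does not cross 180°.
Leg 2: +78.6° → +53.1°, shortest Δλ = -25.5° (west) — does not cross 180°.
Leg 3: +53.1° → +135.2°, shortest Δλ = 82.1° (east) — does not cross 180°.
Leg 4: +135.2° → +91.5°, shortest Δλ = -43.7° (west) — does not cross 180°.
Leg 5: +91.5° → +70.3°, shortest Δλ = -21.2° (west) — does not cross 180°.
Total crossings: 0.

0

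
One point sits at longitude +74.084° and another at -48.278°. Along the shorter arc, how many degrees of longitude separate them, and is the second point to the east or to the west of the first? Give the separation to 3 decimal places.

Raw difference: -48.278 − 74.084 = -122.362°.
Normalise into (−180°, 180°]: -122.362° stays -122.362°.
Negative ⇒ the second point lies to the west; separation 122.362°.

122.362° west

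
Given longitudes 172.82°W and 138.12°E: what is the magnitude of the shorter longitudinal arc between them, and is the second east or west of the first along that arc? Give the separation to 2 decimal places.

Raw difference: 138.12 − -172.82 = 310.94°.
Normalise into (−180°, 180°]: 310.94° − 360° = -49.06°.
Negative ⇒ the second point lies to the west; separation 49.06°.

49.06° west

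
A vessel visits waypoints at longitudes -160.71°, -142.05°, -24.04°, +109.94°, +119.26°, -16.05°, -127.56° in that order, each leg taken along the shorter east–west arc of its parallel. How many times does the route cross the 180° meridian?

Leg 1: -160.71° → -142.05°, shortest Δλ = 18.66° (east) — does not cross 180°.
Leg 2: -142.05° → -24.04°, shortest Δλ = 118.01° (east) — does not cross 180°.
Leg 3: -24.04° → +109.94°, shortest Δλ = 133.98° (east) — does not cross 180°.
Leg 4: +109.94° → +119.26°, shortest Δλ = 9.32° (east) — does not cross 180°.
Leg 5: +119.26° → -16.05°, shortest Δλ = -135.31° (west) — does not cross 180°.
Leg 6: -16.05° → -127.56°, shortest Δλ = -111.51° (west) — does not cross 180°.
Total crossings: 0.

0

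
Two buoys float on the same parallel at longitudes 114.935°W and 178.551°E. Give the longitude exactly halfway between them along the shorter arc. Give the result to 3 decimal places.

Signed shortest Δλ from -114.935° to +178.551° is -66.514°.
Midpoint longitude = -114.935° + (-66.514°)/2 = -114.935° − 33.257° = -148.192°.
(The naïve average (-114.935 + +178.551)/2 = 31.808° is on the wrong side of the globe.)

148.192°W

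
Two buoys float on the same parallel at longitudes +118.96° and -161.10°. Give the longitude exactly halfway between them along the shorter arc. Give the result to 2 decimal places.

+158.93°

Signed shortest Δλ from +118.96° to -161.10° is +79.94°.
Midpoint longitude = +118.96° + (+79.94°)/2 = +118.96° + 39.97° = +158.93°.
(The naïve average (+118.96 + -161.10)/2 = -21.07° is on the wrong side of the globe.)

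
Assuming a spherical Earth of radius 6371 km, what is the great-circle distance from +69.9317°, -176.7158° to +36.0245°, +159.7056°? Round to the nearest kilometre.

Δλ = 159.7056 − -176.7158 = 336.4214°; wrapped into (−180°, 180°]: -23.5786°.
Δφ = 36.0245 − 69.9317 = -33.9072°.
a = sin²(Δφ/2) + cos φ₁ · cos φ₂ · sin²(Δλ/2) = 0.096614.
c = 2·atan2(√a, √(1−a)) = 0.63213 rad → d = 6371·c ≈ 4027.28 km.

4027 km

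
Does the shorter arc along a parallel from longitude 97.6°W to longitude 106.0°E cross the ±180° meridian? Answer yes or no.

Yes

Naïve |106.0 − -97.6| = 203.6° > 180°, so the shorter arc goes the other way round — across 180°.
Signed shortest Δλ = ((106.0 − -97.6 + 180) mod 360) − 180 = -156.4°.
Going west by 156.4° from -97.6° passes through 180° before reaching +106.0°.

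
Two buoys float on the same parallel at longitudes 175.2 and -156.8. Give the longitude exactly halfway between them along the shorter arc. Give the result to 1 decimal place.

Signed shortest Δλ from +175.2° to -156.8° is +28.0°.
Midpoint longitude = +175.2° + (+28.0°)/2 = +175.2° + 14.0° = +189.2°.
Normalise into (−180°, 180°]: -170.8°.
(The naïve average (+175.2 + -156.8)/2 = 9.2° is on the wrong side of the globe.)

-170.8°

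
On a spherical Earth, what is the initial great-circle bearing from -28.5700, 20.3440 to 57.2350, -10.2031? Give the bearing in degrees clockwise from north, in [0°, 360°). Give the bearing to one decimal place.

Δλ = -10.2031 − 20.3440 = -30.5471°.
θ = atan2( sin Δλ · cos φ₂ , cos φ₁ · sin φ₂ − sin φ₁ · cos φ₂ · cos Δλ )
  = atan2(-0.27506, 0.96140) = -15.966° → normalised to [0°, 360°): 344.034°.

344.0°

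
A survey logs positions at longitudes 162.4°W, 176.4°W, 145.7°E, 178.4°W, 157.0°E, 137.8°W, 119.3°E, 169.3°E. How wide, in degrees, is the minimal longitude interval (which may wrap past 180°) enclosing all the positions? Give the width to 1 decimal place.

Sort the longitudes: -178.4°, -176.4°, -162.4°, -137.8°, +119.3°, +145.7°, +157.0°, +169.3°.
Eastward gaps between consecutive values (wrapping around): 2.0°, 14.0°, 24.6°, 257.1°, 26.4°, 11.3°, 12.3°, 12.3°.
Largest gap = 257.1° ⇒ minimal covering band is its complement: 360° − 257.1° = 102.9°.
Band runs from +119.3° eastward to -137.8°, crossing the antimeridian.

102.9°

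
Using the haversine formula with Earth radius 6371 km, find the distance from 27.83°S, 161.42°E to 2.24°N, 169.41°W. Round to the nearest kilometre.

Δλ = -169.41 − 161.42 = -330.83°; wrapped into (−180°, 180°]: 29.17°.
Δφ = 2.24 − -27.83 = 30.07°.
a = sin²(Δφ/2) + cos φ₁ · cos φ₂ · sin²(Δλ/2) = 0.123327.
c = 2·atan2(√a, √(1−a)) = 0.71766 rad → d = 6371·c ≈ 4572.22 km.

4572 km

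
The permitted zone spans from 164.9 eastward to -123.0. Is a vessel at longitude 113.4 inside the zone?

No

Band width going east from +164.9° to -123.0°: ((-123.0 − 164.9) mod 360) = 72.1°.
Offset of +113.4° east of the west edge: ((113.4 − 164.9) mod 360) = 308.5°.
308.5° > 72.1° ⇒ outside.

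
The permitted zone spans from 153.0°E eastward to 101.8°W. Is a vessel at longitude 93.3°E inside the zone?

Band width going east from +153.0° to -101.8°: ((-101.8 − 153.0) mod 360) = 105.2°.
Offset of +93.3° east of the west edge: ((93.3 − 153.0) mod 360) = 300.3°.
300.3° > 105.2° ⇒ outside.

No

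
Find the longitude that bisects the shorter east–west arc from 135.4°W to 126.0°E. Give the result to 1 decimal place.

Signed shortest Δλ from -135.4° to +126.0° is -98.6°.
Midpoint longitude = -135.4° + (-98.6°)/2 = -135.4° − 49.3° = -184.7°.
Normalise into (−180°, 180°]: +175.3°.
(The naïve average (-135.4 + +126.0)/2 = -4.7° is on the wrong side of the globe.)

175.3°E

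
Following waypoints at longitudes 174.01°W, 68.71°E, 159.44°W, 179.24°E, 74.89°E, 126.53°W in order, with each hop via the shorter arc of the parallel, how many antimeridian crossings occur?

4

Leg 1: -174.01° → +68.71°, shortest Δλ = -117.28° (west) — crosses 180°.
Leg 2: +68.71° → -159.44°, shortest Δλ = 131.85° (east) — crosses 180°.
Leg 3: -159.44° → +179.24°, shortest Δλ = -21.32° (west) — crosses 180°.
Leg 4: +179.24° → +74.89°, shortest Δλ = -104.35° (west) — does not cross 180°.
Leg 5: +74.89° → -126.53°, shortest Δλ = 158.58° (east) — crosses 180°.
Total crossings: 4.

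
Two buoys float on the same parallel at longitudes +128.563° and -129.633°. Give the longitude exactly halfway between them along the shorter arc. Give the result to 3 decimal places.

Signed shortest Δλ from +128.563° to -129.633° is +101.804°.
Midpoint longitude = +128.563° + (+101.804°)/2 = +128.563° + 50.902° = +179.465°.
(The naïve average (+128.563 + -129.633)/2 = -0.535° is on the wrong side of the globe.)

+179.465°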